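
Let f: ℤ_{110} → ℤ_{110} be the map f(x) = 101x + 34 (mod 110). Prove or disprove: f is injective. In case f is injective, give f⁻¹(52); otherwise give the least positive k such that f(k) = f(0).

By definition, f is injective when f(s) = f(t) forces s = t.
If f(s) = f(t), then 101s ≡ 101t (mod 110). Because gcd(101, 110) = 1, we may cancel 101 to get s ≡ t (mod 110).
Thus f is injective.
We now compute 101⁻¹ mod 110 explicitly. Euclid's algorithm: 110 = 1·101 + 9, 101 = 11·9 + 2, 9 = 4·2 + 1; back-substituting gives 1 = 61·101 − 56·110, so 101⁻¹ ≡ 61 (mod 110).
Since f is injective, we compute f⁻¹(52): solve 101x + 34 ≡ 52 (mod 110), i.e. 101x ≡ 18 (mod 110).
Multiplying by 101⁻¹ = 61 gives x ≡ 61·18 = 1098 = 9·110 + 108 ≡ 108 (mod 110).
Check: f(108) = 101·108 + 34 = 10942 = 99·110 + 52 ≡ 52 (mod 110).

108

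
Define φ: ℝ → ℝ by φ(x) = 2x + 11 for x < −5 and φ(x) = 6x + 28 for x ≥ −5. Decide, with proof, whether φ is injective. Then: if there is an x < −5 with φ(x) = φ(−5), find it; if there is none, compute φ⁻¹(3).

-13/2

Both pieces are strictly increasing (slopes 2 and 6), so each is injective on its own interval.
The left piece maps (−∞, −5) onto (−∞, 1); the right piece maps [−5, ∞) onto [−2, ∞).
These images overlap. In particular φ(−5) = −2 (right piece), and solving 2x + 11 = −2 on the left piece gives x = −13/2 < −5.
So φ(−13/2) = φ(−5) with −13/2 ≠ −5, and φ is not injective. This x = −13/2 is the requested value below −5.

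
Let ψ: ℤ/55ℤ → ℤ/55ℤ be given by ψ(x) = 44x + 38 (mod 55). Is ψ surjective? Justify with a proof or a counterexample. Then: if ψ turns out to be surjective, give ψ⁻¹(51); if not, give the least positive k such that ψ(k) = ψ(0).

By definition, surjectivity means every element of the codomain has a preimage under ψ.
Since gcd(44, 55) = 11, we have 44x ≡ 0 (mod 11) for all x, so ψ(x) ≡ 5 (mod 11).
But 0 ≢ 5 (mod 11), so 0 ∈ ℤ/55ℤ has no preimage. Hence ψ is not surjective.
Since ψ is not surjective, we find the least positive k with ψ(k) = ψ(0): this means 44k ≡ 0 (mod 55), i.e. 55 ∣ 44k. Since gcd(44, 55) = 11, dividing through by 11 this holds exactly when 5 ∣ 4k, and as gcd(4, 5) = 1, exactly when 5 ∣ k.
The smallest positive such k is 5.

5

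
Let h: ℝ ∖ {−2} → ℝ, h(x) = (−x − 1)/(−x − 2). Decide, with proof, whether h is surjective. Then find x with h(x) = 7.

If h(x) = 1, cross-multiplying gives −1(−x − 1) = −1(−x − 2), which simplifies to 1 = 2 — false.  So 1 has no preimage and h is not surjective.
Solving h(x) = 7: cross-multiplying gives −x − 1 = 7(−x − 2), which rearranges to 6x = −13, so x = −13/6.

-13/6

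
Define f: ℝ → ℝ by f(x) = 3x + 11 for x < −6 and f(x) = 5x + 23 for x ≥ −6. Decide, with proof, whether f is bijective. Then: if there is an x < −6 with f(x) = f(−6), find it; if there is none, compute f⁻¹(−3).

-26/5

Both pieces are strictly increasing (slopes 3 and 5), so each is injective on its own interval.
The left piece maps (−∞, −6) onto (−∞, −7); the right piece maps [−6, ∞) onto [−7, ∞).
Since −7 = −7, the images partition ℝ: f is injective and surjective, hence bijective.
Because the two images are disjoint, no x < −6 has f(x) = f(−6), so we compute f⁻¹(−3): −3 lies in [−7, ∞), so solve 5x + 23 = −3: x = (−3 − 23)/5 = −26/5.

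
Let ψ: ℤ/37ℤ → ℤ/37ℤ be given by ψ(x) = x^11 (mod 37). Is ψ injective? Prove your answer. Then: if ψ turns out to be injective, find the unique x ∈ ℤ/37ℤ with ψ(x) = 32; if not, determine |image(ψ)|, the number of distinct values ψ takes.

Since 37 is prime, the nonzero elements of ℤ/37ℤ form a cyclic group of order 36.
As gcd(11, 36) = 1, raising to the 11th power is a bijection on this group: if a^11 ≡ b^11 then (ab^{−1})^11 = 1, and the only element of order dividing gcd(11, 36) = 1 is 1, so a = b.
With ψ(0) = 0 this makes ψ injective on all of ℤ/37ℤ, hence bijective (finite equal-size domain and codomain). In particular ψ is injective.
Since ψ is injective, we find the preimage of 32. The inverse of x ↦ x^11 on (ℤ/37ℤ)^× is x ↦ x^23, because 11·23 = 253 = 7·36 + 1 ≡ 1 (mod 36) and x^{36} = 1 for x ≠ 0 (Fermat). So ψ⁻¹(32) = 32^23 mod 37.
Repeated squaring mod 37: 32^1 ≡ 32, 32^2 ≡ 32² = 1024 ≡ 25, 32^4 ≡ 25² = 625 ≡ 33, 32^8 ≡ 33² = 1089 ≡ 16, 32^16 ≡ 16² = 256 ≡ 34. Since 23 = 16 + 4 + 2 + 1, 32^23 ≡ 34·33·25·32: 34·33 = 1122 ≡ 12, then 12·25 = 300 ≡ 4, then 4·32 = 128 ≡ 17. So 32^23 ≡ 17 (mod 37).
Hence ψ⁻¹(32) = 17.

17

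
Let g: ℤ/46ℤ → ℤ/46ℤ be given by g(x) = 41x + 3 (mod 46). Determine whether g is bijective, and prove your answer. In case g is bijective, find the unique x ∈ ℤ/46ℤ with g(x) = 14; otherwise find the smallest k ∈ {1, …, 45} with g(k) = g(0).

Recall that injectivity means: for all u, v in the domain, g(u) = g(v) implies u = v.
Suppose g(u) = g(v) in ℤ/46ℤ. Then 41u + 3 ≡ 41v + 3 (mod 46), thus 41(u − v) ≡ 0 (mod 46).
Since gcd(41, 46) = 1, 41 is invertible modulo 46, thus u − v ≡ 0 (mod 46), i.e. u = v.
We now compute 41⁻¹ mod 46 explicitly. Euclid's algorithm: 46 = 1·41 + 5, 41 = 8·5 + 1; back-substituting gives 1 = 9·41 − 8·46, so 41⁻¹ ≡ 9 (mod 46).
For any y ∈ ℤ/46ℤ, x = 9(y − 3) mod 46 satisfies g(x) = 41·9(y − 3) + 3 ≡ y (since 41·9 ≡ 1 mod 46). So every y has a preimage.
Thus g is bijective.
Since g is bijective, we compute g⁻¹(14): solve 41x + 3 ≡ 14 (mod 46), i.e. 41x ≡ 11 (mod 46).
Multiplying by 41⁻¹ = 9 gives x ≡ 9·11 = 99 = 2·46 + 7 ≡ 7 (mod 46).
Check: g(7) = 41·7 + 3 = 290 = 6·46 + 14 ≡ 14 (mod 46).

7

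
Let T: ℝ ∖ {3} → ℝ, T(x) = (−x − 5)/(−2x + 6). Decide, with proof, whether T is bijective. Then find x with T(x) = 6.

41/11

If T(x) = 1/2, cross-multiplying gives −2(−x − 5) = −1(−2x + 6), which simplifies to 10 = −6 — false.  So 1/2 has no preimage and T is not surjective.
Thus T is not bijective.
Solving T(x) = 6: cross-multiplying gives −x − 5 = 6(−2x + 6), which rearranges to 11x = 41, so x = 41/11.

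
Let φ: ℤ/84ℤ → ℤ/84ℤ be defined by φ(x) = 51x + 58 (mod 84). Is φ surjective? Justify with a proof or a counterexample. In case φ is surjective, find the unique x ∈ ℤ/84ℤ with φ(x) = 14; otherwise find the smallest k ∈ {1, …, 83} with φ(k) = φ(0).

28

By definition, φ is surjective if every y in the codomain equals φ(x) for some x in the domain.
Since gcd(51, 84) = 3, we have 51x ≡ 0 (mod 3) for all x, so φ(x) ≡ 1 (mod 3).
But 0 ≢ 1 (mod 3), so 0 ∈ ℤ/84ℤ has no preimage. Hence φ is not surjective.
Since φ is not surjective, we find the least positive k with φ(k) = φ(0): this means 51k ≡ 0 (mod 84), i.e. 84 ∣ 51k. Since gcd(51, 84) = 3, dividing through by 3 this holds exactly when 28 ∣ 17k, and as gcd(17, 28) = 1, exactly when 28 ∣ k.
The smallest positive such k is 28.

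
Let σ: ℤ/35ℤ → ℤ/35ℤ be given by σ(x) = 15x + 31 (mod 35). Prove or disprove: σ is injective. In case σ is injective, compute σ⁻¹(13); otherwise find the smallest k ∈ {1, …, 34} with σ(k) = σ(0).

We have gcd(15, 35) = 5 > 1. Taking s = 0 and t = 7: σ(0) = 31 and σ(7) = 15·7 + 31 = 136 ≡ 31 (mod 35).
So σ(0) = σ(7) while 0 ≠ 7, hence σ is not injective.
Since σ is not injective, we find the least positive k with σ(k) = σ(0): this means 15k ≡ 0 (mod 35), i.e. 35 ∣ 15k. Since gcd(15, 35) = 5, dividing through by 5 this holds exactly when 7 ∣ 3k, and as gcd(3, 7) = 1, exactly when 7 ∣ k.
The smallest positive such k is 7.

7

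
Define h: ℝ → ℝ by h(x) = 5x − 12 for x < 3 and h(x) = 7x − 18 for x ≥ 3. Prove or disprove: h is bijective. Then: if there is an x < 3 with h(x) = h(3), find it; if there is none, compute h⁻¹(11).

Both pieces are strictly increasing (slopes 5 and 7), so each is injective on its own interval.
The left piece maps (−∞, 3) onto (−∞, 3); the right piece maps [3, ∞) onto [3, ∞).
Since 3 = 3, the images partition ℝ: h is injective and surjective, hence bijective.
Because the two images are disjoint, no x < 3 has h(x) = h(3), so we compute h⁻¹(11): 11 lies in [3, ∞), so solve 7x − 18 = 11: x = (11 + 18)/7 = 29/7.

29/7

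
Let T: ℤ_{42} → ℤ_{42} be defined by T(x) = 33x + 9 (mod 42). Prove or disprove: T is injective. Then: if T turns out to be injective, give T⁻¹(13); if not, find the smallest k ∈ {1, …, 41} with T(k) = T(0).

14

We have gcd(33, 42) = 3 > 1. Taking u = 0 and v = 14: T(0) = 9 and T(14) = 33·14 + 9 = 471 ≡ 9 (mod 42).
So T(0) = T(14) while 0 ≠ 14, therefore T is not injective.
Since T is not injective, we find the least positive k with T(k) = T(0): this means 33k ≡ 0 (mod 42), i.e. 42 ∣ 33k. Since gcd(33, 42) = 3, dividing through by 3 this holds exactly when 14 ∣ 11k, and as gcd(11, 14) = 1, exactly when 14 ∣ k.
The smallest positive such k is 14.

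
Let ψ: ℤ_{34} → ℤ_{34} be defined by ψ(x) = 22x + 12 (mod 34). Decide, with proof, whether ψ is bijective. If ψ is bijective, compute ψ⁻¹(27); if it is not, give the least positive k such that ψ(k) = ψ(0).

17

We have gcd(22, 34) = 2 > 1. Taking u = 0 and v = 17: ψ(0) = 12 and ψ(17) = 22·17 + 12 = 386 ≡ 12 (mod 34).
So ψ(0) = ψ(17) while 0 ≠ 17, thus ψ is not injective, hence not bijective.
Since ψ is not bijective, we find the least positive k with ψ(k) = ψ(0): this means 22k ≡ 0 (mod 34), i.e. 34 ∣ 22k. Since gcd(22, 34) = 2, dividing through by 2 this holds exactly when 17 ∣ 11k, and as gcd(11, 17) = 1, exactly when 17 ∣ k.
The smallest positive such k is 17.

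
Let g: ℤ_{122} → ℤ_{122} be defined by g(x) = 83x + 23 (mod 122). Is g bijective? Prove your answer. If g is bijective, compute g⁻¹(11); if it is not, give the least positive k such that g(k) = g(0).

66

By definition, injectivity means: for all s, t in the domain, g(s) = g(t) implies s = t.
If g(s) = g(t), then 83s ≡ 83t (mod 122). Because gcd(83, 122) = 1, we may cancel 83 to get s ≡ t (mod 122).
We now compute 83⁻¹ mod 122 explicitly. Euclid's algorithm: 122 = 1·83 + 39, 83 = 2·39 + 5, 39 = 7·5 + 4, 5 = 1·4 + 1; back-substituting gives 1 = 25·83 − 17·122, so 83⁻¹ ≡ 25 (mod 122).
Then y ↦ 25(y − 23) is a two-sided inverse to g, so every y ∈ ℤ_{122} has a preimage.
Therefore g is bijective.
Since g is bijective, we find g⁻¹(11): we need 83x ≡ 11 − 23 ≡ 110 (mod 122). Using 83⁻¹ = 25: x ≡ 25·110 = 2750 = 22·122 + 66, so x = 66.
Check: g(66) = 83·66 + 23 = 5501 = 45·122 + 11 ≡ 11 (mod 122).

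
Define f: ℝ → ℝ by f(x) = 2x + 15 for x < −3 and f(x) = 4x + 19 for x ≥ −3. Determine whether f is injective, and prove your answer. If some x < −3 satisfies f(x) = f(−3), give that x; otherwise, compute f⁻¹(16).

-4

Both pieces are strictly increasing (slopes 2 and 4), so each is injective on its own interval.
The left piece maps (−∞, −3) onto (−∞, 9); the right piece maps [−3, ∞) onto [7, ∞).
These images overlap. In particular f(−3) = 7 (right piece), and solving 2x + 15 = 7 on the left piece gives x = −4 < −3.
So f(−4) = f(−3) with −4 ≠ −3, and f is not injective. This x = −4 is the requested value below −3.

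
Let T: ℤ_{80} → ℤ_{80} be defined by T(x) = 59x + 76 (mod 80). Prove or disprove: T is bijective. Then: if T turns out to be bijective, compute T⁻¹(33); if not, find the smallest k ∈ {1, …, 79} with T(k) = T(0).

Recall: T is injective when T(x_1) = T(x_2) forces x_1 = x_2.
Suppose T(x_1) = T(x_2) in ℤ_{80}. Then 59x_1 + 76 ≡ 59x_2 + 76 (mod 80), thus 59(x_1 − x_2) ≡ 0 (mod 80).
Since gcd(59, 80) = 1, 59 is invertible modulo 80, therefore x_1 − x_2 ≡ 0 (mod 80), i.e. x_1 = x_2.
We now compute 59⁻¹ mod 80 explicitly. Euclid's algorithm: 80 = 1·59 + 21, 59 = 2·21 + 17, 21 = 1·17 + 4, 17 = 4·4 + 1; back-substituting gives 1 = 19·59 − 14·80, so 59⁻¹ ≡ 19 (mod 80).
For any y ∈ ℤ_{80}, x = 19(y − 76) mod 80 satisfies T(x) = 59·19(y − 76) + 76 ≡ y (since 59·19 ≡ 1 mod 80). So every y has a preimage.
So T is bijective.
Since T is bijective, we compute T⁻¹(33): solve 59x + 76 ≡ 33 (mod 80), i.e. 59x ≡ 37 (mod 80).
Multiplying by 59⁻¹ = 19 gives x ≡ 19·37 = 703 = 8·80 + 63 ≡ 63 (mod 80).
Check: T(63) = 59·63 + 76 = 3793 = 47·80 + 33 ≡ 33 (mod 80).

63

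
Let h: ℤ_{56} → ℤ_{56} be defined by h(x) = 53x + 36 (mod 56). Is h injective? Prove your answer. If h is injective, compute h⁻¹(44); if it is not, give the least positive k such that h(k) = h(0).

Suppose h(u) = h(v) in ℤ_{56}. Then 53u + 36 ≡ 53v + 36 (mod 56), thus 53(u − v) ≡ 0 (mod 56).
Since gcd(53, 56) = 1, 53 is invertible modulo 56, so u − v ≡ 0 (mod 56), i.e. u = v.
So h is injective.
We now compute 53⁻¹ mod 56 explicitly. Euclid's algorithm: 56 = 1·53 + 3, 53 = 17·3 + 2, 3 = 1·2 + 1; back-substituting gives 1 = 37·53 − 35·56, so 53⁻¹ ≡ 37 (mod 56).
Since h is injective, we find h⁻¹(44): we need 53x ≡ 44 − 36 ≡ 8 (mod 56). Using 53⁻¹ = 37: x ≡ 37·8 = 296 = 5·56 + 16, so x = 16.
Check: h(16) = 53·16 + 36 = 884 = 15·56 + 44 ≡ 44 (mod 56).

16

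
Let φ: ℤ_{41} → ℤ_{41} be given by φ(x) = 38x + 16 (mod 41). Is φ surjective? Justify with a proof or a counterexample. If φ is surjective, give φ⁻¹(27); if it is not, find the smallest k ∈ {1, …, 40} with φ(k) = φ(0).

10

Recall: surjectivity means every element of the codomain has a preimage under φ.
Since gcd(38, 41) = 1, 38 is invertible modulo 41. Euclid's algorithm: 41 = 1·38 + 3, 38 = 12·3 + 2, 3 = 1·2 + 1; back-substituting gives 1 = 27·38 − 25·41, so 38⁻¹ ≡ 27 (mod 41).
Then y ↦ 27(y − 16) is a two-sided inverse to φ, so every y ∈ ℤ_{41} has a preimage.
So φ is surjective.
Since φ is surjective, we compute φ⁻¹(27): solve 38x + 16 ≡ 27 (mod 41), i.e. 38x ≡ 11 (mod 41).
Multiplying by 38⁻¹ = 27 gives x ≡ 27·11 = 297 = 7·41 + 10 ≡ 10 (mod 41).
Check: φ(10) = 38·10 + 16 = 396 = 9·41 + 27 ≡ 27 (mod 41).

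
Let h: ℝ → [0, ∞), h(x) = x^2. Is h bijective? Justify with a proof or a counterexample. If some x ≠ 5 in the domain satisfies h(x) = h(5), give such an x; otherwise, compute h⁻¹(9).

-5

h(5) = 25 = (−5)^2 = h(−5) (since 2 is even), with 5 ≠ −5. So h is not injective, hence not bijective.
For the follow-up, such an x exists: taking x = −5 ∈ ℝ gives h(−5) = 25 = h(5) with −5 ≠ 5.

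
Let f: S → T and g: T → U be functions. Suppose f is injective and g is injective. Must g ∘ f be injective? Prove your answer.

injective

Suppose (g ∘ f)(a) = (g ∘ f)(b), i.e. g(f(a)) = g(f(b)).
Since g is injective, f(a) = f(b). Since f is injective, a = b. So g ∘ f is injective.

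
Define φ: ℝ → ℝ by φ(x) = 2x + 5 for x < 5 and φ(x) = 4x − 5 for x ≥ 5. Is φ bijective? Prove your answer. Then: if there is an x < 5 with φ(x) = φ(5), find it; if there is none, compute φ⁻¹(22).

27/4

Both pieces are strictly increasing (slopes 2 and 4), so each is injective on its own interval.
The left piece maps (−∞, 5) onto (−∞, 15); the right piece maps [5, ∞) onto [15, ∞).
Since 15 = 15, the images partition ℝ: φ is injective and surjective, hence bijective.
Because the two images are disjoint, no x < 5 has φ(x) = φ(5), so we compute φ⁻¹(22): 22 lies in [15, ∞), so solve 4x − 5 = 22: x = (22 + 5)/4 = 27/4.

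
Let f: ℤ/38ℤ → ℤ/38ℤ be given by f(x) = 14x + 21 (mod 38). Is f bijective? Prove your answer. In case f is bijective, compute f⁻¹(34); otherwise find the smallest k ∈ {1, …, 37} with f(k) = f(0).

By definition, f is injective when f(u) = f(v) forces u = v.
We have gcd(14, 38) = 2 > 1. Taking u = 0 and v = 19: f(0) = 21 and f(19) = 14·19 + 21 = 287 ≡ 21 (mod 38).
So f(0) = f(19) while 0 ≠ 19, therefore f is not injective, hence not bijective.
Since f is not bijective, we find the least positive k with f(k) = f(0): this means 14k ≡ 0 (mod 38), i.e. 38 ∣ 14k. Since gcd(14, 38) = 2, dividing through by 2 this holds exactly when 19 ∣ 7k, and as gcd(7, 19) = 1, exactly when 19 ∣ k.
The smallest positive such k is 19.

19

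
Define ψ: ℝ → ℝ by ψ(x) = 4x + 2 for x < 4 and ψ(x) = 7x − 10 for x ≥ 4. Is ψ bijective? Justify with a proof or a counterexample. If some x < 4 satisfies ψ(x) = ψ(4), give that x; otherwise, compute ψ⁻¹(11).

Both pieces are strictly increasing (slopes 4 and 7), so each is injective on its own interval.
The left piece maps (−∞, 4) onto (−∞, 18); the right piece maps [4, ∞) onto [18, ∞).
Since 18 = 18, the images partition ℝ: ψ is injective and surjective, hence bijective.
Because the two images are disjoint, no x < 4 has ψ(x) = ψ(4), so we compute ψ⁻¹(11): 11 lies in (−∞, 18), so solve 4x + 2 = 11: x = (11 − 2)/4 = 9/4.

9/4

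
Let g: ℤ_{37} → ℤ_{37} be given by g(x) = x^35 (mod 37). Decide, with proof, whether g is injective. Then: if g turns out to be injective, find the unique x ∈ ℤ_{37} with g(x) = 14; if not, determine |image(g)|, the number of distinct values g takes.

Since 37 is prime, the nonzero elements of ℤ_{37} form a cyclic group of order 36.
As gcd(35, 36) = 1, raising to the 35th power is a bijection on this group: if u^35 ≡ v^35 then (uv^{−1})^35 = 1, and the only element of order dividing gcd(35, 36) = 1 is 1, so u = v.
With g(0) = 0 this makes g injective on all of ℤ_{37}, hence bijective (finite equal-size domain and codomain). In particular g is injective.
Since g is injective, we find the preimage of 14. The inverse of x ↦ x^35 on (ℤ_{37})^× is x ↦ x^35, because 35·35 = 1225 = 34·36 + 1 ≡ 1 (mod 36) and x^{36} = 1 for x ≠ 0 (Fermat). So g⁻¹(14) = 14^35 mod 37.
Repeated squaring mod 37: 14^1 ≡ 14, 14^2 ≡ 14² = 196 ≡ 11, 14^4 ≡ 11² = 121 ≡ 10, 14^8 ≡ 10² = 100 ≡ 26, 14^16 ≡ 26² = 676 ≡ 10, 14^32 ≡ 10² = 100 ≡ 26. Since 35 = 32 + 2 + 1, 14^35 ≡ 26·11·14: 26·11 = 286 ≡ 27, then 27·14 = 378 ≡ 8. So 14^35 ≡ 8 (mod 37).
Hence g⁻¹(14) = 8.

8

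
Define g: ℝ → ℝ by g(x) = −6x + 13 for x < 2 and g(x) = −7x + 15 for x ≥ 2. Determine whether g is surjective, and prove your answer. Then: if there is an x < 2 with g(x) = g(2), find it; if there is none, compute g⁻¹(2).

11/6

Both pieces are strictly decreasing (slopes −6 and −7), so each is injective on its own interval.
The left piece maps (−∞, 2) onto (1, ∞); the right piece maps [2, ∞) onto (−∞, 1].
These images together cover ℝ, so g is surjective.
Because the two images are disjoint, no x < 2 has g(x) = g(2), so we compute g⁻¹(2): 2 lies in (1, ∞), so solve −6x + 13 = 2: x = (2 − 13)/(−6) = 11/6.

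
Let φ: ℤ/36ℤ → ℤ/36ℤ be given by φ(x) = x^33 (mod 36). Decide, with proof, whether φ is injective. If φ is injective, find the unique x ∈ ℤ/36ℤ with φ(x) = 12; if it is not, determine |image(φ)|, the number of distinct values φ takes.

9

φ(0) = 0^33 = 0.
φ(6): Repeated squaring mod 36: 6^1 ≡ 6, 6^2 ≡ 6² = 36 ≡ 0, 6^4 ≡ 0² = 0, 6^8 ≡ 0² = 0, 6^16 ≡ 0² = 0, 6^32 ≡ 0² = 0. Since 33 = 32 + 1, 6^33 ≡ 0·6: 0·6 = 0. So 6^33 ≡ 0 (mod 36).
So φ(0) = φ(6) = 0 while 0 ≠ 6, thus φ is not injective.
Since φ is not injective, we determine |image(φ)|. Computing x^33 mod 36 for each x (by repeated squaring, reducing mod 36 at every step), the values φ(0), φ(1), …, φ(35) are: 0, 1, 8, 27, 28, 17, 0, 19, 8, 9, 28, 35, 0, 1, 8, 27, 28, 17, 0, 19, 8, 9, 28, 35, 0, 1, 8, 27, 28, 17, 0, 19, 8, 9, 28, 35.
The distinct values are {0, 1, 8, 9, 17, 19, 27, 28, 35}; there are 9 of them.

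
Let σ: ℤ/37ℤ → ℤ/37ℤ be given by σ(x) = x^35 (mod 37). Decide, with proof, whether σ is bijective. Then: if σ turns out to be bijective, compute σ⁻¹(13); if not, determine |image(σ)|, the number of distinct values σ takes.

20

Since 37 is prime, the nonzero elements of ℤ/37ℤ form a cyclic group of order 36.
As gcd(35, 36) = 1, raising to the 35th power is a bijection on this group: if x_1^35 ≡ x_2^35 then (x_1x_2^{−1})^35 = 1, and the only element of order dividing gcd(35, 36) = 1 is 1, so x_1 = x_2.
With σ(0) = 0 this makes σ injective on all of ℤ/37ℤ, hence bijective (finite equal-size domain and codomain). In particular σ is bijective.
Since σ is bijective, we find the preimage of 13. The inverse of x ↦ x^35 on (ℤ/37ℤ)^× is x ↦ x^35, because 35·35 = 1225 = 34·36 + 1 ≡ 1 (mod 36) and x^{36} = 1 for x ≠ 0 (Fermat). So σ⁻¹(13) = 13^35 mod 37.
Repeated squaring mod 37: 13^1 ≡ 13, 13^2 ≡ 13² = 169 ≡ 21, 13^4 ≡ 21² = 441 ≡ 34, 13^8 ≡ 34² = 1156 ≡ 9, 13^16 ≡ 9² = 81 ≡ 7, 13^32 ≡ 7² = 49 ≡ 12. Since 35 = 32 + 2 + 1, 13^35 ≡ 12·21·13: 12·21 = 252 ≡ 30, then 30·13 = 390 ≡ 20. So 13^35 ≡ 20 (mod 37).
Hence σ⁻¹(13) = 20.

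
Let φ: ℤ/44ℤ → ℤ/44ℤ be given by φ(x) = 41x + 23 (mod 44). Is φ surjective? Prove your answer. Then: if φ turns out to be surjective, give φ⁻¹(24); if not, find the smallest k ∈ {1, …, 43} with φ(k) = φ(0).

29

Since gcd(41, 44) = 1, 41 is invertible modulo 44. Euclid's algorithm: 44 = 1·41 + 3, 41 = 13·3 + 2, 3 = 1·2 + 1; back-substituting gives 1 = 29·41 − 27·44, so 41⁻¹ ≡ 29 (mod 44).
For any y ∈ ℤ/44ℤ, x = 29(y − 23) mod 44 satisfies φ(x) = 41·29(y − 23) + 23 ≡ y (since 41·29 ≡ 1 mod 44). So every y has a preimage.
Hence φ is surjective.
Since φ is surjective, we compute φ⁻¹(24): solve 41x + 23 ≡ 24 (mod 44), i.e. 41x ≡ 1 (mod 44).
Multiplying by 41⁻¹ = 29 gives x ≡ 29·1 = 29 ≡ 29 (mod 44).
Check: φ(29) = 41·29 + 23 = 1212 = 27·44 + 24 ≡ 24 (mod 44).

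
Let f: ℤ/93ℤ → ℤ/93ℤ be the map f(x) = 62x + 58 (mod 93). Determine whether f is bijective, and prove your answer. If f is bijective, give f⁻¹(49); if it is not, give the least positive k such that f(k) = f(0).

Recall that f is injective if f(s) = f(t) implies s = t.
We have gcd(62, 93) = 31 > 1. Taking s = 0 and t = 3: f(0) = 58 and f(3) = 62·3 + 58 = 244 ≡ 58 (mod 93).
So f(0) = f(3) while 0 ≠ 3, thus f is not injective, hence not bijective.
Since f is not bijective, we find the least positive k with f(k) = f(0): this means 62k ≡ 0 (mod 93), i.e. 93 ∣ 62k. Since gcd(62, 93) = 31, dividing through by 31 this holds exactly when 3 ∣ 2k, and as gcd(2, 3) = 1, exactly when 3 ∣ k.
The smallest positive such k is 3.

3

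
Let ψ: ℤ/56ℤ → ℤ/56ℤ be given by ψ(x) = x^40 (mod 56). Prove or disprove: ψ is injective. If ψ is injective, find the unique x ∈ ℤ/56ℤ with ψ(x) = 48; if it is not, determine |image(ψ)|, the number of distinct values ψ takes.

8

ψ(6): Repeated squaring mod 56: 6^1 ≡ 6, 6^2 ≡ 6² = 36, 6^4 ≡ 36² = 1296 ≡ 8, 6^8 ≡ 8² = 64 ≡ 8, 6^16 ≡ 8² = 64 ≡ 8, 6^32 ≡ 8² = 64 ≡ 8. Since 40 = 32 + 8, 6^40 ≡ 8·8: 8·8 = 64 ≡ 8. So 6^40 ≡ 8 (mod 56).
ψ(8): Repeated squaring mod 56: 8^1 ≡ 8, 8^2 ≡ 8² = 64 ≡ 8, 8^4 ≡ 8² = 64 ≡ 8, 8^8 ≡ 8² = 64 ≡ 8, 8^16 ≡ 8² = 64 ≡ 8, 8^32 ≡ 8² = 64 ≡ 8. Since 40 = 32 + 8, 8^40 ≡ 8·8: 8·8 = 64 ≡ 8. So 8^40 ≡ 8 (mod 56).
So ψ(6) = ψ(8) = 8 while 6 ≠ 8, hence ψ is not injective.
Since ψ is not injective, we determine |image(ψ)|. Computing x^40 mod 56 for each x (by repeated squaring, reducing mod 56 at every step), the values ψ(0), ψ(1), …, ψ(55) are: 0, 1, 16, 25, 32, 9, 8, 49, 8, 9, 32, 25, 16, 1, 0, 1, 16, 25, 32, 9, 8, 49, 8, 9, 32, 25, 16, 1, 0, 1, 16, 25, 32, 9, 8, 49, 8, 9, 32, 25, 16, 1, 0, 1, 16, 25, 32, 9, 8, 49, 8, 9, 32, 25, 16, 1.
The distinct values are {0, 1, 8, 9, 16, 25, 32, 49}; there are 8 of them.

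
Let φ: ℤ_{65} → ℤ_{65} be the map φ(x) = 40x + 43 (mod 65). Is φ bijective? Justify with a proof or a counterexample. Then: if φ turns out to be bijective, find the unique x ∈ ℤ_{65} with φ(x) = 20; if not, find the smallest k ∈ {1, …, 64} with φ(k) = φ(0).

We have gcd(40, 65) = 5 > 1. Taking s = 0 and t = 13: φ(0) = 43 and φ(13) = 40·13 + 43 = 563 ≡ 43 (mod 65).
So φ(0) = φ(13) while 0 ≠ 13, therefore φ is not injective, hence not bijective.
Since φ is not bijective, we find the least positive k with φ(k) = φ(0): this means 40k ≡ 0 (mod 65), i.e. 65 ∣ 40k. Since gcd(40, 65) = 5, dividing through by 5 this holds exactly when 13 ∣ 8k, and as gcd(8, 13) = 1, exactly when 13 ∣ k.
The smallest positive such k is 13.

13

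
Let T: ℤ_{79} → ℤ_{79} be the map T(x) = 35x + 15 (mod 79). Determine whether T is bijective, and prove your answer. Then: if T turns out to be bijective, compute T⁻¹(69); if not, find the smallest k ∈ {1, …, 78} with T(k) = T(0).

67

Recall that injectivity means: for all s, t in the domain, T(s) = T(t) implies s = t.
If T(s) = T(t), then 35s ≡ 35t (mod 79). Because gcd(35, 79) = 1, we may cancel 35 to get s ≡ t (mod 79).
We now compute 35⁻¹ mod 79 explicitly. Euclid's algorithm: 79 = 2·35 + 9, 35 = 3·9 + 8, 9 = 1·8 + 1; back-substituting gives 1 = 70·35 − 31·79, so 35⁻¹ ≡ 70 (mod 79).
Then y ↦ 70(y − 15) is a two-sided inverse to T, so every y ∈ ℤ_{79} has a preimage.
Hence T is bijective.
Since T is bijective, we find T⁻¹(69): we need 35x ≡ 69 − 15 ≡ 54 (mod 79). Using 35⁻¹ = 70: x ≡ 70·54 = 3780 = 47·79 + 67, so x = 67.
Check: T(67) = 35·67 + 15 = 2360 = 29·79 + 69 ≡ 69 (mod 79).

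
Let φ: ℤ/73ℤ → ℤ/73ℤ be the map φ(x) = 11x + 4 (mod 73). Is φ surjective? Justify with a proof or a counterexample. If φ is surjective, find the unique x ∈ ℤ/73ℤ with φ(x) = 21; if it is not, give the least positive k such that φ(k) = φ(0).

48

By definition, φ is surjective if every y in the codomain equals φ(x) for some x in the domain.
Since gcd(11, 73) = 1, 11 is invertible modulo 73. Euclid's algorithm: 73 = 6·11 + 7, 11 = 1·7 + 4, 7 = 1·4 + 3, 4 = 1·3 + 1; back-substituting gives 1 = 20·11 − 3·73, so 11⁻¹ ≡ 20 (mod 73).
For any y ∈ ℤ/73ℤ, x = 20(y − 4) mod 73 satisfies φ(x) = 11·20(y − 4) + 4 ≡ y (since 11·20 ≡ 1 mod 73). So every y has a preimage.
Therefore φ is surjective.
Since φ is surjective, we find φ⁻¹(21): we need 11x ≡ 21 − 4 ≡ 17 (mod 73). Using 11⁻¹ = 20: x ≡ 20·17 = 340 = 4·73 + 48, so x = 48.
Check: φ(48) = 11·48 + 4 = 532 = 7·73 + 21 ≡ 21 (mod 73).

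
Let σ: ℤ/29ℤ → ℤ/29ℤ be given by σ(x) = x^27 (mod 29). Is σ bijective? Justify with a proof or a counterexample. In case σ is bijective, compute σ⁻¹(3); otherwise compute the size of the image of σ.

Since 29 is prime, the nonzero elements of ℤ/29ℤ form a cyclic group of order 28.
As gcd(27, 28) = 1, raising to the 27th power is a bijection on this group: if a^27 ≡ b^27 then (ab^{−1})^27 = 1, and the only element of order dividing gcd(27, 28) = 1 is 1, so a = b.
With σ(0) = 0 this makes σ injective on all of ℤ/29ℤ, hence bijective (finite equal-size domain and codomain). In particular σ is bijective.
Since σ is bijective, we find the preimage of 3. The inverse of x ↦ x^27 on (ℤ/29ℤ)^× is x ↦ x^27, because 27·27 = 729 = 26·28 + 1 ≡ 1 (mod 28) and x^{28} = 1 for x ≠ 0 (Fermat). So σ⁻¹(3) = 3^27 mod 29.
Repeated squaring mod 29: 3^1 ≡ 3, 3^2 ≡ 3² = 9, 3^4 ≡ 9² = 81 ≡ 23, 3^8 ≡ 23² = 529 ≡ 7, 3^16 ≡ 7² = 49 ≡ 20. Since 27 = 16 + 8 + 2 + 1, 3^27 ≡ 20·7·9·3: 20·7 = 140 ≡ 24, then 24·9 = 216 ≡ 13, then 13·3 = 39 ≡ 10. So 3^27 ≡ 10 (mod 29).
Hence σ⁻¹(3) = 10.

10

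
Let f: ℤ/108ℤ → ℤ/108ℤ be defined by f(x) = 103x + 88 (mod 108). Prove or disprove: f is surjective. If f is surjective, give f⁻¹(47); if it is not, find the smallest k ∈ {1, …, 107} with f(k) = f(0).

73

Recall: f is surjective if every y in the codomain equals f(x) for some x in the domain.
Since gcd(103, 108) = 1, 103 is invertible modulo 108. Euclid's algorithm: 108 = 1·103 + 5, 103 = 20·5 + 3, 5 = 1·3 + 2, 3 = 1·2 + 1; back-substituting gives 1 = 43·103 − 41·108, so 103⁻¹ ≡ 43 (mod 108).
Then y ↦ 43(y − 88) is a two-sided inverse to f, so every y ∈ ℤ/108ℤ has a preimage.
Therefore f is surjective.
Since f is surjective, we find f⁻¹(47): we need 103x ≡ 47 − 88 ≡ 67 (mod 108). Using 103⁻¹ = 43: x ≡ 43·67 = 2881 = 26·108 + 73, so x = 73.
Check: f(73) = 103·73 + 88 = 7607 = 70·108 + 47 ≡ 47 (mod 108).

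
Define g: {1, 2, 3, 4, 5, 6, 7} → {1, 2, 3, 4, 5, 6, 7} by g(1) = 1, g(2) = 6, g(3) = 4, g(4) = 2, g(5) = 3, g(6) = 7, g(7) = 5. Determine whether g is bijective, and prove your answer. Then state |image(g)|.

The values 1, 6, 4, 2, 3, 7, 5 are a permutation of {1, 2, 3, 4, 5, 6, 7}: each element appears exactly once.
So g is injective and surjective, hence bijective.
The image of g is {1, 2, 3, 4, 5, 6, 7}, which has 7 elements.

7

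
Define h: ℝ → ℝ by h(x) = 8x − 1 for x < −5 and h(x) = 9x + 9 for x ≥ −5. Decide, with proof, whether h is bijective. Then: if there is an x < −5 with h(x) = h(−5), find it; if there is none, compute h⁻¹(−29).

Both pieces are strictly increasing (slopes 8 and 9), so each is injective on its own interval.
The left piece maps (−∞, −5) onto (−∞, −41); the right piece maps [−5, ∞) onto [−36, ∞).
The images leave a gap (−41 has no preimage), so h is not surjective, hence not bijective.
Because the two images are disjoint, no x < −5 has h(x) = h(−5), so we compute h⁻¹(−29): −29 lies in [−36, ∞), so solve 9x + 9 = −29: x = (−29 − 9)/9 = −38/9.

-38/9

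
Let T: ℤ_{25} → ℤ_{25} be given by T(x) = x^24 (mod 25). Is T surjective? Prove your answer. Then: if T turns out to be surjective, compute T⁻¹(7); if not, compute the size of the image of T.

6

T(3): Repeated squaring mod 25: 3^1 ≡ 3, 3^2 ≡ 3² = 9, 3^4 ≡ 9² = 81 ≡ 6, 3^8 ≡ 6² = 36 ≡ 11, 3^16 ≡ 11² = 121 ≡ 21. Since 24 = 16 + 8, 3^24 ≡ 21·11: 21·11 = 231 ≡ 6. So 3^24 ≡ 6 (mod 25).
T(4): Repeated squaring mod 25: 4^1 ≡ 4, 4^2 ≡ 4² = 16, 4^4 ≡ 16² = 256 ≡ 6, 4^8 ≡ 6² = 36 ≡ 11, 4^16 ≡ 11² = 121 ≡ 21. Since 24 = 16 + 8, 4^24 ≡ 21·11: 21·11 = 231 ≡ 6. So 4^24 ≡ 6 (mod 25).
So T(3) = T(4) = 6 while 3 ≠ 4, thus T is not injective.
A non-injective map from the 25-element set ℤ_{25} to itself takes at most 24 distinct values, so it cannot be surjective. Thus T is not surjective.
Since T is not surjective, we determine |image(T)|. Computing x^24 mod 25 for each x (by repeated squaring, reducing mod 25 at every step), the values T(0), T(1), …, T(24) are: 0, 1, 16, 6, 6, 0, 21, 1, 21, 11, 0, 16, 11, 11, 16, 0, 11, 21, 1, 21, 0, 6, 6, 16, 1.
The distinct values are {0, 1, 6, 11, 16, 21}; there are 6 of them.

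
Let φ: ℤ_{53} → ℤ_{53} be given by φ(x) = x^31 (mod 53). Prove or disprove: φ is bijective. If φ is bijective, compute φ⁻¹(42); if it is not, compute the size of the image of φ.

Since 53 is prime, the nonzero elements of ℤ_{53} form a cyclic group of order 52.
As gcd(31, 52) = 1, raising to the 31st power is a bijection on this group: if a^31 ≡ b^31 then (ab^{−1})^31 = 1, and the only element of order dividing gcd(31, 52) = 1 is 1, so a = b.
With φ(0) = 0 this makes φ injective on all of ℤ_{53}, hence bijective (finite equal-size domain and codomain). In particular φ is bijective.
Since φ is bijective, we find the preimage of 42. The inverse of x ↦ x^31 on (ℤ_{53})^× is x ↦ x^47, because 31·47 = 1457 = 28·52 + 1 ≡ 1 (mod 52) and x^{52} = 1 for x ≠ 0 (Fermat). So φ⁻¹(42) = 42^47 mod 53.
Repeated squaring mod 53: 42^1 ≡ 42, 42^2 ≡ 42² = 1764 ≡ 15, 42^4 ≡ 15² = 225 ≡ 13, 42^8 ≡ 13² = 169 ≡ 10, 42^16 ≡ 10² = 100 ≡ 47, 42^32 ≡ 47² = 2209 ≡ 36. Since 47 = 32 + 8 + 4 + 2 + 1, 42^47 ≡ 36·10·13·15·42: 36·10 = 360 ≡ 42, then 42·13 = 546 ≡ 16, then 16·15 = 240 ≡ 28, then 28·42 = 1176 ≡ 10. So 42^47 ≡ 10 (mod 53).
Hence φ⁻¹(42) = 10.

10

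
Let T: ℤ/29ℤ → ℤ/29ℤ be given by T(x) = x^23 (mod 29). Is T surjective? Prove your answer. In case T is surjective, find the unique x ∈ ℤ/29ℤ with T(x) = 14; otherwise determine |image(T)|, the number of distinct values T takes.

Since 29 is prime, the nonzero elements of ℤ/29ℤ form a cyclic group of order 28.
As gcd(23, 28) = 1, raising to the 23rd power is a bijection on this group: if x_1^23 ≡ x_2^23 then (x_1x_2^{−1})^23 = 1, and the only element of order dividing gcd(23, 28) = 1 is 1, so x_1 = x_2.
With T(0) = 0 this makes T injective on all of ℤ/29ℤ, hence bijective (finite equal-size domain and codomain). In particular T is surjective.
Since T is surjective, we find the preimage of 14. The inverse of x ↦ x^23 on (ℤ/29ℤ)^× is x ↦ x^11, because 23·11 = 253 = 9·28 + 1 ≡ 1 (mod 28) and x^{28} = 1 for x ≠ 0 (Fermat). So T⁻¹(14) = 14^11 mod 29.
Repeated squaring mod 29: 14^1 ≡ 14, 14^2 ≡ 14² = 196 ≡ 22, 14^4 ≡ 22² = 484 ≡ 20, 14^8 ≡ 20² = 400 ≡ 23. Since 11 = 8 + 2 + 1, 14^11 ≡ 23·22·14: 23·22 = 506 ≡ 13, then 13·14 = 182 ≡ 8. So 14^11 ≡ 8 (mod 29).
Hence T⁻¹(14) = 8.

8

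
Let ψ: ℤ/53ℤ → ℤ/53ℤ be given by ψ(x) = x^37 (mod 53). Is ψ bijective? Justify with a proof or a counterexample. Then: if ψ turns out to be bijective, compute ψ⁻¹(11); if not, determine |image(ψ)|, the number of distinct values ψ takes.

17

Since 53 is prime, the nonzero elements of ℤ/53ℤ form a cyclic group of order 52.
As gcd(37, 52) = 1, raising to the 37th power is a bijection on this group: if s^37 ≡ t^37 then (st^{−1})^37 = 1, and the only element of order dividing gcd(37, 52) = 1 is 1, so s = t.
With ψ(0) = 0 this makes ψ injective on all of ℤ/53ℤ, hence bijective (finite equal-size domain and codomain). In particular ψ is bijective.
Since ψ is bijective, we find the preimage of 11. The inverse of x ↦ x^37 on (ℤ/53ℤ)^× is x ↦ x^45, because 37·45 = 1665 = 32·52 + 1 ≡ 1 (mod 52) and x^{52} = 1 for x ≠ 0 (Fermat). So ψ⁻¹(11) = 11^45 mod 53.
Repeated squaring mod 53: 11^1 ≡ 11, 11^2 ≡ 11² = 121 ≡ 15, 11^4 ≡ 15² = 225 ≡ 13, 11^8 ≡ 13² = 169 ≡ 10, 11^16 ≡ 10² = 100 ≡ 47, 11^32 ≡ 47² = 2209 ≡ 36. Since 45 = 32 + 8 + 4 + 1, 11^45 ≡ 36·10·13·11: 36·10 = 360 ≡ 42, then 42·13 = 546 ≡ 16, then 16·11 = 176 ≡ 17. So 11^45 ≡ 17 (mod 53).
Hence ψ⁻¹(11) = 17.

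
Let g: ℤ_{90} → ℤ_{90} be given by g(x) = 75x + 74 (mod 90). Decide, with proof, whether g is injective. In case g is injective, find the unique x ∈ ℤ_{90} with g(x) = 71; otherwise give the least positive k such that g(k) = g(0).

6

We have gcd(75, 90) = 15 > 1. Taking x_1 = 0 and x_2 = 6: g(0) = 74 and g(6) = 75·6 + 74 = 524 ≡ 74 (mod 90).
So g(0) = g(6) while 0 ≠ 6, thus g is not injective.
Since g is not injective, we find the least positive k with g(k) = g(0): this means 75k ≡ 0 (mod 90), i.e. 90 ∣ 75k. Since gcd(75, 90) = 15, dividing through by 15 this holds exactly when 6 ∣ 5k, and as gcd(5, 6) = 1, exactly when 6 ∣ k.
The smallest positive such k is 6.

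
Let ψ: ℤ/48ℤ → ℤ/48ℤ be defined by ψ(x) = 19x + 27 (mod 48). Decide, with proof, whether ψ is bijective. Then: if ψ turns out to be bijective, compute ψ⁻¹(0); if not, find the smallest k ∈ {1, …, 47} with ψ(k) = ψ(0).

39

Recall that injectivity means: for all u, v in the domain, ψ(u) = ψ(v) implies u = v.
Suppose ψ(u) = ψ(v) in ℤ/48ℤ. Then 19u + 27 ≡ 19v + 27 (mod 48), thus 19(u − v) ≡ 0 (mod 48).
Since gcd(19, 48) = 1, 19 is invertible modulo 48, so u − v ≡ 0 (mod 48), i.e. u = v.
We now compute 19⁻¹ mod 48 explicitly. Euclid's algorithm: 48 = 2·19 + 10, 19 = 1·10 + 9, 10 = 1·9 + 1; back-substituting gives 1 = 43·19 − 17·48, so 19⁻¹ ≡ 43 (mod 48).
Then y ↦ 43(y − 27) is a two-sided inverse to ψ, so every y ∈ ℤ/48ℤ has a preimage.
Thus ψ is bijective.
Since ψ is bijective, we compute ψ⁻¹(0): solve 19x + 27 ≡ 0 (mod 48), i.e. 19x ≡ 21 (mod 48).
Multiplying by 19⁻¹ = 43 gives x ≡ 43·21 = 903 = 18·48 + 39 ≡ 39 (mod 48).
Check: ψ(39) = 19·39 + 27 = 768 = 16·48 + 0 ≡ 0 (mod 48).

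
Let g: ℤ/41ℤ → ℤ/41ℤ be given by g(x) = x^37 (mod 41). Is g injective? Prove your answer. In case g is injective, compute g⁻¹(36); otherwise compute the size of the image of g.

2

Since 41 is prime, the nonzero elements of ℤ/41ℤ form a cyclic group of order 40.
As gcd(37, 40) = 1, raising to the 37th power is a bijection on this group: if a^37 ≡ b^37 then (ab^{−1})^37 = 1, and the only element of order dividing gcd(37, 40) = 1 is 1, so a = b.
With g(0) = 0 this makes g injective on all of ℤ/41ℤ, hence bijective (finite equal-size domain and codomain). In particular g is injective.
Since g is injective, we find the preimage of 36. The inverse of x ↦ x^37 on (ℤ/41ℤ)^× is x ↦ x^13, because 37·13 = 481 = 12·40 + 1 ≡ 1 (mod 40) and x^{40} = 1 for x ≠ 0 (Fermat). So g⁻¹(36) = 36^13 mod 41.
Repeated squaring mod 41: 36^1 ≡ 36, 36^2 ≡ 36² = 1296 ≡ 25, 36^4 ≡ 25² = 625 ≡ 10, 36^8 ≡ 10² = 100 ≡ 18. Since 13 = 8 + 4 + 1, 36^13 ≡ 18·10·36: 18·10 = 180 ≡ 16, then 16·36 = 576 ≡ 2. So 36^13 ≡ 2 (mod 41).
Hence g⁻¹(36) = 2.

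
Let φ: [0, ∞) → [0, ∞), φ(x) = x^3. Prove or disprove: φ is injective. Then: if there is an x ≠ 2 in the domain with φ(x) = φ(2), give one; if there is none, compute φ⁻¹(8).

On [0, ∞), x ↦ x^3 is strictly increasing, so φ(x_1) = φ(x_2) forces x_1 = x_2. Hence φ is injective.
Since x ↦ x^3 is strictly increasing on [0, ∞), it is injective there, so no x ≠ 2 in the domain has φ(x) = φ(2). We therefore compute φ⁻¹(8) = 8^{1/3} = 2 (indeed 2^3 = 8).

2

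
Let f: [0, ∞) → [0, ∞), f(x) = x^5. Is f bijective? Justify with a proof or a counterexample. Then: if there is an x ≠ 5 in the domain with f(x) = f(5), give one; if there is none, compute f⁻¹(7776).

6

On [0, ∞), x ↦ x^5 is strictly increasing (injective) and for any y ∈ [0, ∞) the 5th root y^{1/5} lies in [0, ∞) (surjective). So f is bijective.
Since x ↦ x^5 is strictly increasing on [0, ∞), it is injective there, so no x ≠ 5 in the domain has f(x) = f(5). We therefore compute f⁻¹(7776) = 7776^{1/5} = 6 (indeed 6^5 = 7776).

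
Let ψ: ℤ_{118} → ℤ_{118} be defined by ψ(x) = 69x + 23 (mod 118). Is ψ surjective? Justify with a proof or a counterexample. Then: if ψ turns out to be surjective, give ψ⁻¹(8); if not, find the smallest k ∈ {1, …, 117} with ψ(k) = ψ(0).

By definition, surjectivity means every element of the codomain has a preimage under ψ.
Since gcd(69, 118) = 1, 69 is invertible modulo 118. Euclid's algorithm: 118 = 1·69 + 49, 69 = 1·49 + 20, 49 = 2·20 + 9, 20 = 2·9 + 2, 9 = 4·2 + 1; back-substituting gives 1 = 65·69 − 38·118, so 69⁻¹ ≡ 65 (mod 118).
Then y ↦ 65(y − 23) is a two-sided inverse to ψ, so every y ∈ ℤ_{118} has a preimage.
Therefore ψ is surjective.
Since ψ is surjective, we find ψ⁻¹(8): we need 69x ≡ 8 − 23 ≡ 103 (mod 118). Using 69⁻¹ = 65: x ≡ 65·103 = 6695 = 56·118 + 87, so x = 87.
Check: ψ(87) = 69·87 + 23 = 6026 = 51·118 + 8 ≡ 8 (mod 118).

87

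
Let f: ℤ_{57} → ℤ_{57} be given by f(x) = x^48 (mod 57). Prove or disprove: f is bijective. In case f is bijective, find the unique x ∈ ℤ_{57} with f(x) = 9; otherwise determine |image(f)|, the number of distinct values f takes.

8

f(2): Repeated squaring mod 57: 2^1 ≡ 2, 2^2 ≡ 2² = 4, 2^4 ≡ 4² = 16, 2^8 ≡ 16² = 256 ≡ 28, 2^16 ≡ 28² = 784 ≡ 43, 2^32 ≡ 43² = 1849 ≡ 25. Since 48 = 32 + 16, 2^48 ≡ 25·43: 25·43 = 1075 ≡ 49. So 2^48 ≡ 49 (mod 57).
f(5): Repeated squaring mod 57: 5^1 ≡ 5, 5^2 ≡ 5² = 25, 5^4 ≡ 25² = 625 ≡ 55, 5^8 ≡ 55² = 3025 ≡ 4, 5^16 ≡ 4² = 16, 5^32 ≡ 16² = 256 ≡ 28. Since 48 = 32 + 16, 5^48 ≡ 28·16: 28·16 = 448 ≡ 49. So 5^48 ≡ 49 (mod 57).
So f(2) = f(5) = 49 while 2 ≠ 5, therefore f is not injective, hence not bijective.
Since f is not bijective, we determine |image(f)|. Computing x^48 mod 57 for each x (by repeated squaring, reducing mod 57 at every step), the values f(0), f(1), …, f(56) are: 0, 1, 49, 30, 7, 49, 45, 1, 1, 45, 7, 1, 39, 7, 49, 45, 49, 49, 39, 19, 1, 30, 49, 7, 30, 7, 1, 39, 7, 7, 39, 1, 7, 30, 7, 49, 30, 1, 19, 39, 49, 49, 45, 49, 7, 39, 1, 7, 45, 1, 1, 45, 49, 7, 30, 49, 1.
The distinct values are {0, 1, 7, 19, 30, 39, 45, 49}; there are 8 of them.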